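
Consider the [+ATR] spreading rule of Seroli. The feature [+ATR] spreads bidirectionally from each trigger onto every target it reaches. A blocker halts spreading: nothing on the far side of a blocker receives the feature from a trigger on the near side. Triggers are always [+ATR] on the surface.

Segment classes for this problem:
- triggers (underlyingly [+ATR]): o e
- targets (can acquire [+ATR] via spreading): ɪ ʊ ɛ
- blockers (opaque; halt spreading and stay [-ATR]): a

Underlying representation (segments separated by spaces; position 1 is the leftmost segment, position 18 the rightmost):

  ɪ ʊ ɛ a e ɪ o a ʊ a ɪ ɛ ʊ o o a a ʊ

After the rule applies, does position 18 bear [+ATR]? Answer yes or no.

no

From /e/ at 5 rightward: 6 /ɪ/ → [+ATR]; 7 /o/ is itself a trigger — this domain ends here.
From /e/ at 5 leftward: 4 /a/ blocks.
From /o/ at 7 rightward: 8 /a/ blocks.
From /o/ at 7 leftward: 6 /ɪ/ → [+ATR]; 5 /e/ is itself a trigger — this domain ends here.
From /o/ at 14 rightward: 15 /o/ is itself a trigger — this domain ends here.
From /o/ at 14 leftward: 13 /ʊ/ → [+ATR]; 12 /ɛ/ → [+ATR]; 11 /ɪ/ → [+ATR]; 10 /a/ blocks.
From /o/ at 15 rightward: 16 /a/ blocks.
From /o/ at 15 leftward: 14 /o/ is itself a trigger — this domain ends here.
Targets with no active source: positions 1 2 3 9 18 stay [-ATR].
[+ATR] positions on the surface: 5 6 7 11 12 13 14 15.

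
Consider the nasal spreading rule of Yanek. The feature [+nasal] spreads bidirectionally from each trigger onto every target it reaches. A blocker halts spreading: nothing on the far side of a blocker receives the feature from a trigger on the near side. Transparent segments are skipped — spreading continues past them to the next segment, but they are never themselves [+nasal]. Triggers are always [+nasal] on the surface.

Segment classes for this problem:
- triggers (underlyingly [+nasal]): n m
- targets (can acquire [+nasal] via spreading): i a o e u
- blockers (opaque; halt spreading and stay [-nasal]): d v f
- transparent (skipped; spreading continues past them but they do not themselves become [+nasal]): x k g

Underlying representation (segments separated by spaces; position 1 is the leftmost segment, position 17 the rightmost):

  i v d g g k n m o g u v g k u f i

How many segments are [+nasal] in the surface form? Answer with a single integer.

4

From /n/ at 7 rightward: 8 /m/ is itself a trigger — this domain ends here.
From /n/ at 7 leftward: 6 /k/ transparent; 5 /g/ transparent; 4 /g/ transparent; 3 /d/ blocks.
From /m/ at 8 rightward: 9 /o/ → [+nasal]; 10 /g/ transparent; 11 /u/ → [+nasal]; 12 /v/ blocks.
From /m/ at 8 leftward: 7 /n/ is itself a trigger — this domain ends here.
Targets with no active source: positions 1 15 17 stay [-nasal].
[+nasal] positions on the surface: 7 8 9 11.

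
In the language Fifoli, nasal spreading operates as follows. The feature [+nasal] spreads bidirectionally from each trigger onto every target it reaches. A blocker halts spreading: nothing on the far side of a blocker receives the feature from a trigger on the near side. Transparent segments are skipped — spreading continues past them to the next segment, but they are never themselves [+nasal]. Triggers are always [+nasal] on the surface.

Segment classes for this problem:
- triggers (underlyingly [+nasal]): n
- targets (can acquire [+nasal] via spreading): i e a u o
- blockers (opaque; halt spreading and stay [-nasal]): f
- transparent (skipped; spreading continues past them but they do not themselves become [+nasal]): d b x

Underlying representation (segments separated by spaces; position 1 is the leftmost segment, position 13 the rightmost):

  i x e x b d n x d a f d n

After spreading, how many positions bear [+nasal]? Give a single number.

5

From /n/ at 7 rightward: 8 /x/ transparent; 9 /d/ transparent; 10 /a/ → [+nasal]; 11 /f/ blocks.
From /n/ at 7 leftward: 6 /d/ transparent; 5 /b/ transparent; 4 /x/ transparent; 3 /e/ → [+nasal]; 2 /x/ transparent; 1 /i/ → [+nasal]; word edge.
From /n/ at 13 rightward: word edge.
From /n/ at 13 leftward: 12 /d/ transparent; 11 /f/ blocks.
[+nasal] positions on the surface: 1 3 7 10 13.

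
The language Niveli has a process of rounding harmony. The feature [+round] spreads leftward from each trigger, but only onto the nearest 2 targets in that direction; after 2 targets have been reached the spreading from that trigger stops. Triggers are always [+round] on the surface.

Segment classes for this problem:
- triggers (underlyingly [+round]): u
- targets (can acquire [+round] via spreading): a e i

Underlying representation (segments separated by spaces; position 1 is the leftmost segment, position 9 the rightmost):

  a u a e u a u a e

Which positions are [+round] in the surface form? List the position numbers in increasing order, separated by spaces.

From /u/ at 2 leftward: 1 /a/ → [+round]; word edge.
From /u/ at 5 leftward: 4 /e/ → [+round]; 3 /a/ → [+round]; bound reached.
From /u/ at 7 leftward: 6 /a/ → [+round]; 5 /u/ is itself a trigger — this domain ends here.
Targets with no active source: positions 8 9 stay [-round].

1 2 3 4 5 6 7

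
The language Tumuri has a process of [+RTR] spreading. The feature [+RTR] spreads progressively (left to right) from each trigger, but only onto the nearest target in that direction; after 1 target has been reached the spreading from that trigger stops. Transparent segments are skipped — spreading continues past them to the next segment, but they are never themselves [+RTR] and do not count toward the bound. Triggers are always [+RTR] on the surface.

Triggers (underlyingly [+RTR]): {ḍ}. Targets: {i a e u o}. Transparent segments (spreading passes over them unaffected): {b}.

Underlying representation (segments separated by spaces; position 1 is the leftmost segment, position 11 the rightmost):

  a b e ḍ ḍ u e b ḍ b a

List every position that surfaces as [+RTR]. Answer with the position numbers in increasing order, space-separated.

4 5 6 9 11

From /ḍ/ at 4 rightward: 5 /ḍ/ is itself a trigger — this domain ends here.
From /ḍ/ at 5 rightward: 6 /u/ → [+RTR]; bound reached.
From /ḍ/ at 9 rightward: 10 /b/ transparent; 11 /a/ → [+RTR]; bound reached.
Targets with no active source: positions 1 3 7 stay [-emphatic].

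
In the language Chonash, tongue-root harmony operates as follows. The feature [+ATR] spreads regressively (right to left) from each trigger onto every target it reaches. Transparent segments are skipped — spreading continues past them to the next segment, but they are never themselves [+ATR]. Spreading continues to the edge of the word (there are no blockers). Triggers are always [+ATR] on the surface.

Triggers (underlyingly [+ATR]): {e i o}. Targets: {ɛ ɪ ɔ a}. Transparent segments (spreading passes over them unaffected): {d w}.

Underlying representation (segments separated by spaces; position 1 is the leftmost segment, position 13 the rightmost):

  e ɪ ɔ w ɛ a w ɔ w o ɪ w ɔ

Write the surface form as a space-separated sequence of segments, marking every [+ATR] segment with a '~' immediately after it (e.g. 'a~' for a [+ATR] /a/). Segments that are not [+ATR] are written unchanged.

From /e/ at 1 leftward: word edge.
From /o/ at 10 leftward: 9 /w/ transparent; 8 /ɔ/ → [+ATR]; 7 /w/ transparent; 6 /a/ → [+ATR]; 5 /ɛ/ → [+ATR]; 4 /w/ transparent; 3 /ɔ/ → [+ATR]; 2 /ɪ/ → [+ATR]; 1 /e/ is itself a trigger — this domain ends here.
Targets with no active source: positions 11 13 stay [-ATR].
[+ATR] positions on the surface: 1 2 3 5 6 8 10.

e~ ɪ~ ɔ~ w ɛ~ a~ w ɔ~ w o~ ɪ w ɔ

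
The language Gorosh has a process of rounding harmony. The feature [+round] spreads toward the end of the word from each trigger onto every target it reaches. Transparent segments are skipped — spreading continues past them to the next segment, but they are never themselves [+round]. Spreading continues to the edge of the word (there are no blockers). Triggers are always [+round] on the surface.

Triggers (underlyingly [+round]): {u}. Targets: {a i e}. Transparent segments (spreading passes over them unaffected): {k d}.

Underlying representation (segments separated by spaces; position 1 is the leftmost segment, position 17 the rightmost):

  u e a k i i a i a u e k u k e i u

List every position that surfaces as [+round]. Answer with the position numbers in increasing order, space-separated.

1 2 3 5 6 7 8 9 10 11 13 15 16 17

From /u/ at 1 rightward: 2 /e/ → [+round]; 3 /a/ → [+round]; 4 /k/ transparent; 5 /i/ → [+round]; 6 /i/ → [+round]; 7 /a/ → [+round]; 8 /i/ → [+round]; 9 /a/ → [+round]; 10 /u/ is itself a trigger — this domain ends here.
From /u/ at 10 rightward: 11 /e/ → [+round]; 12 /k/ transparent; 13 /u/ is itself a trigger — this domain ends here.
From /u/ at 13 rightward: 14 /k/ transparent; 15 /e/ → [+round]; 16 /i/ → [+round]; 17 /u/ is itself a trigger — this domain ends here.
From /u/ at 17 rightward: word edge.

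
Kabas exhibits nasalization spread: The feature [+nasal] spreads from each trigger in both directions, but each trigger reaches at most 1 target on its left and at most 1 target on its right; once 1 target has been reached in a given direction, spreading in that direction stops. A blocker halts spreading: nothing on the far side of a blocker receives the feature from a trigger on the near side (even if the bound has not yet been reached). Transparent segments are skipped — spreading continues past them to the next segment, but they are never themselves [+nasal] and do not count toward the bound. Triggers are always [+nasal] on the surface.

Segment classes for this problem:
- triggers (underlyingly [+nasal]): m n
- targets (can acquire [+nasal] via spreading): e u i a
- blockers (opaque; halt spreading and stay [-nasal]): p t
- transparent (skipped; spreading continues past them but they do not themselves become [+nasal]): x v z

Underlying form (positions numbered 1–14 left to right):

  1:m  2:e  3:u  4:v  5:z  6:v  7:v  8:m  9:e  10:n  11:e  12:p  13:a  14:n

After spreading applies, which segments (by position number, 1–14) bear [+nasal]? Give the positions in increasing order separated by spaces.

From /m/ at 1 rightward: 2 /e/ → [+nasal]; bound reached.
From /m/ at 1 leftward: word edge.
From /m/ at 8 rightward: 9 /e/ → [+nasal]; bound reached.
From /m/ at 8 leftward: 7 /v/ transparent; 6 /v/ transparent; 5 /z/ transparent; 4 /v/ transparent; 3 /u/ → [+nasal]; bound reached.
From /n/ at 10 rightward: 11 /e/ → [+nasal]; bound reached.
From /n/ at 10 leftward: 9 /e/ → [+nasal]; bound reached.
From /n/ at 14 rightward: word edge.
From /n/ at 14 leftward: 13 /a/ → [+nasal]; bound reached.

1 2 3 8 9 10 11 13 14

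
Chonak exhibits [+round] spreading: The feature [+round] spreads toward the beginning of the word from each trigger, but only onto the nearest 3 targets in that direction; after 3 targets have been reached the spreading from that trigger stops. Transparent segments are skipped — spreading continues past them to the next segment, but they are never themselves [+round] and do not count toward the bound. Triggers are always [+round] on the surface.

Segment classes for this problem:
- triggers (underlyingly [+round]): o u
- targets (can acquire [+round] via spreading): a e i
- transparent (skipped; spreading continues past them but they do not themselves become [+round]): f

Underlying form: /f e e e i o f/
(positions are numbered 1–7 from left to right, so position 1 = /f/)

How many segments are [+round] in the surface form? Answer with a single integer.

From /o/ at 6 leftward: 5 /i/ → [+round]; 4 /e/ → [+round]; 3 /e/ → [+round]; bound reached.
Target with no active source: position 2 stays [-round].
[+round] positions on the surface: 3 4 5 6.

4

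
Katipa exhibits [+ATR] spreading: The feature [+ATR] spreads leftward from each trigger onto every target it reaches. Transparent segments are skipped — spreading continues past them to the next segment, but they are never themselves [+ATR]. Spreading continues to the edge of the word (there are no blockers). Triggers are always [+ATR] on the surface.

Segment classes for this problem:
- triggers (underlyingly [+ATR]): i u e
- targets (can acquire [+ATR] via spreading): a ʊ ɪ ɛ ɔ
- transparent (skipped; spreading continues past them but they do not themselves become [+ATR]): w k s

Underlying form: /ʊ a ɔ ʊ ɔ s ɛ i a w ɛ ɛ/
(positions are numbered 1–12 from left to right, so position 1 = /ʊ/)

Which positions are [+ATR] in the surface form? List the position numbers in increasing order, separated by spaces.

1 2 3 4 5 7 8

From /i/ at 8 leftward: 7 /ɛ/ → [+ATR]; 6 /s/ transparent; 5 /ɔ/ → [+ATR]; 4 /ʊ/ → [+ATR]; 3 /ɔ/ → [+ATR]; 2 /a/ → [+ATR]; 1 /ʊ/ → [+ATR]; word edge.
Targets with no active source: positions 9 11 12 stay [-ATR].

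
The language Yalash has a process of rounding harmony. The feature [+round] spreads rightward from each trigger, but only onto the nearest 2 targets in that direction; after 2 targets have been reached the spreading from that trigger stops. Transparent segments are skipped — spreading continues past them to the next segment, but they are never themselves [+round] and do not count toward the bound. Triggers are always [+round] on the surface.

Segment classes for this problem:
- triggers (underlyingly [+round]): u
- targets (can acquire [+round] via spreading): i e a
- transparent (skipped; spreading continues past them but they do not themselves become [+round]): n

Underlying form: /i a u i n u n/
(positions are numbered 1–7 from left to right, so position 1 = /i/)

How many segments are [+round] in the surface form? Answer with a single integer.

From /u/ at 3 rightward: 4 /i/ → [+round]; 5 /n/ transparent; 6 /u/ is itself a trigger — this domain ends here.
From /u/ at 6 rightward: 7 /n/ transparent; word edge.
Targets with no active source: positions 1 2 stay [-round].
[+round] positions on the surface: 3 4 6.

3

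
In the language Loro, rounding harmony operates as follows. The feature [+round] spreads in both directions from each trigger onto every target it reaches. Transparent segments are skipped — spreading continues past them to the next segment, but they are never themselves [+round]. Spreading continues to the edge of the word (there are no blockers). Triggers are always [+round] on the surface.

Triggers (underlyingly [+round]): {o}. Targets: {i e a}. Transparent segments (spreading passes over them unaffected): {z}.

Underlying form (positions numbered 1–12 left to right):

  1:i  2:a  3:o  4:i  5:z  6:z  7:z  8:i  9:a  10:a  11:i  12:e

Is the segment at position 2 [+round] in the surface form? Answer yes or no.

yes

From /o/ at 3 rightward: 4 /i/ → [+round]; 5 /z/ transparent; 6 /z/ transparent; 7 /z/ transparent; 8 /i/ → [+round]; 9 /a/ → [+round]; 10 /a/ → [+round]; 11 /i/ → [+round]; 12 /e/ → [+round]; word edge.
From /o/ at 3 leftward: 2 /a/ → [+round]; 1 /i/ → [+round]; word edge.
[+round] positions on the surface: 1 2 3 4 8 9 10 11 12.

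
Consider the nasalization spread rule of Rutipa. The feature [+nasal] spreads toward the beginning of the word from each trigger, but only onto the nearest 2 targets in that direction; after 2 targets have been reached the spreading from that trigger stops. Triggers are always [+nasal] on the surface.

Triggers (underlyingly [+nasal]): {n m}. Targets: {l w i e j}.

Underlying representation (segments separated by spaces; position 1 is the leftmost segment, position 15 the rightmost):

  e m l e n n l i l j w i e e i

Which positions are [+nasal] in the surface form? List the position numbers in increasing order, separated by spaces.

From /m/ at 2 leftward: 1 /e/ → [+nasal]; word edge.
From /n/ at 5 leftward: 4 /e/ → [+nasal]; 3 /l/ → [+nasal]; bound reached.
From /n/ at 6 leftward: 5 /n/ is itself a trigger — this domain ends here.
Targets with no active source: positions 7 8 9 10 11 12 13 14 15 stay [-nasal].

1 2 3 4 5 6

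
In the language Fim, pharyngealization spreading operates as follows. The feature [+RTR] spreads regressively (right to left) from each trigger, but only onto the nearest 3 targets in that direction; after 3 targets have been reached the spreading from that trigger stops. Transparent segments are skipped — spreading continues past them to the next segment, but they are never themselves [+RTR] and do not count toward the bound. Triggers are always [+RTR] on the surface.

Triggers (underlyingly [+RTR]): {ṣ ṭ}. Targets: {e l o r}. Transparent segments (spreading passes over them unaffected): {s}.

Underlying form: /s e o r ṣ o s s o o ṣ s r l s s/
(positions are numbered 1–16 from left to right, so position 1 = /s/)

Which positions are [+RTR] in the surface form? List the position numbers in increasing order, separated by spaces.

From /ṣ/ at 5 leftward: 4 /r/ → [+RTR]; 3 /o/ → [+RTR]; 2 /e/ → [+RTR]; bound reached.
From /ṣ/ at 11 leftward: 10 /o/ → [+RTR]; 9 /o/ → [+RTR]; 8 /s/ transparent; 7 /s/ transparent; 6 /o/ → [+RTR]; bound reached.
Targets with no active source: positions 13 14 stay [-emphatic].

2 3 4 5 6 9 10 11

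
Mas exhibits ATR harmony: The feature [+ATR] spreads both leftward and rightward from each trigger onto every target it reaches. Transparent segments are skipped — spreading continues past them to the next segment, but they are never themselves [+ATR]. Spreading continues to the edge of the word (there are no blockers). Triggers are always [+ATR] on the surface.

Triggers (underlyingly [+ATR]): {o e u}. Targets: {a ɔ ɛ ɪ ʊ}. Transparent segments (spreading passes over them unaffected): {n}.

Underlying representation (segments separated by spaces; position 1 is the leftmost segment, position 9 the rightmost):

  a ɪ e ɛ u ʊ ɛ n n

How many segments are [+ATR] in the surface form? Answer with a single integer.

7

From /e/ at 3 rightward: 4 /ɛ/ → [+ATR]; 5 /u/ is itself a trigger — this domain ends here.
From /e/ at 3 leftward: 2 /ɪ/ → [+ATR]; 1 /a/ → [+ATR]; word edge.
From /u/ at 5 rightward: 6 /ʊ/ → [+ATR]; 7 /ɛ/ → [+ATR]; 8 /n/ transparent; 9 /n/ transparent; word edge.
From /u/ at 5 leftward: 4 /ɛ/ → [+ATR]; 3 /e/ is itself a trigger — this domain ends here.
[+ATR] positions on the surface: 1 2 3 4 5 6 7.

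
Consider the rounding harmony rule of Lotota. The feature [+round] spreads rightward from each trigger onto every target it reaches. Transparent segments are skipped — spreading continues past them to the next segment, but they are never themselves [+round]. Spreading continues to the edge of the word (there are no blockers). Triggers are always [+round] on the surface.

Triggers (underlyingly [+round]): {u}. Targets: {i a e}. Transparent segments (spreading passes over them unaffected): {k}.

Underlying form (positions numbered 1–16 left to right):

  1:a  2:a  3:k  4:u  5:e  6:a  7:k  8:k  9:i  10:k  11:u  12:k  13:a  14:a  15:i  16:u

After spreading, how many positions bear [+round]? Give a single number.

9

From /u/ at 4 rightward: 5 /e/ → [+round]; 6 /a/ → [+round]; 7 /k/ transparent; 8 /k/ transparent; 9 /i/ → [+round]; 10 /k/ transparent; 11 /u/ is itself a trigger — this domain ends here.
From /u/ at 11 rightward: 12 /k/ transparent; 13 /a/ → [+round]; 14 /a/ → [+round]; 15 /i/ → [+round]; 16 /u/ is itself a trigger — this domain ends here.
From /u/ at 16 rightward: word edge.
Targets with no active source: positions 1 2 stay [-round].
[+round] positions on the surface: 4 5 6 9 11 13 14 15 16.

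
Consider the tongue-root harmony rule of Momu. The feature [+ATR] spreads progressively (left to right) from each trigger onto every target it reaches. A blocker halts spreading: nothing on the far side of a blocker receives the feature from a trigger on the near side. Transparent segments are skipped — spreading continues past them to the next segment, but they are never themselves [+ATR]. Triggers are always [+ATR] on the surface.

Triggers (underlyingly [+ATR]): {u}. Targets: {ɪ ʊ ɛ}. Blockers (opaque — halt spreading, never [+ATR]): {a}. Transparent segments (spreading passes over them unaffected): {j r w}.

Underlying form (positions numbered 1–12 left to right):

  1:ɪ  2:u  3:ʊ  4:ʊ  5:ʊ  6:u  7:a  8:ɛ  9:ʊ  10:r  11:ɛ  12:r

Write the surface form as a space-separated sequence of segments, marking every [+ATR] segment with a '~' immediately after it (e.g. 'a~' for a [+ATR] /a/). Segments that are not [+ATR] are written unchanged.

From /u/ at 2 rightward: 3 /ʊ/ → [+ATR]; 4 /ʊ/ → [+ATR]; 5 /ʊ/ → [+ATR]; 6 /u/ is itself a trigger — this domain ends here.
From /u/ at 6 rightward: 7 /a/ blocks.
Targets with no active source: positions 1 8 9 11 stay [-ATR].
[+ATR] positions on the surface: 2 3 4 5 6.

ɪ u~ ʊ~ ʊ~ ʊ~ u~ a ɛ ʊ r ɛ r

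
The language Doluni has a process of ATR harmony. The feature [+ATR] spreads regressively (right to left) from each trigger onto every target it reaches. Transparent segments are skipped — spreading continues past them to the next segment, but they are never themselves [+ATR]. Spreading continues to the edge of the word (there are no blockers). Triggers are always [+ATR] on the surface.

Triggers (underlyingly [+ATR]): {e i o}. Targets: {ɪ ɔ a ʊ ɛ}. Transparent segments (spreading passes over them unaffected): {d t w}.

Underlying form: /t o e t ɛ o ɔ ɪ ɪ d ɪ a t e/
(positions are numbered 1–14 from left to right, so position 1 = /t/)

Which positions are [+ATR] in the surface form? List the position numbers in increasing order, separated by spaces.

2 3 5 6 7 8 9 11 12 14

From /o/ at 2 leftward: 1 /t/ transparent; word edge.
From /e/ at 3 leftward: 2 /o/ is itself a trigger — this domain ends here.
From /o/ at 6 leftward: 5 /ɛ/ → [+ATR]; 4 /t/ transparent; 3 /e/ is itself a trigger — this domain ends here.
From /e/ at 14 leftward: 13 /t/ transparent; 12 /a/ → [+ATR]; 11 /ɪ/ → [+ATR]; 10 /d/ transparent; 9 /ɪ/ → [+ATR]; 8 /ɪ/ → [+ATR]; 7 /ɔ/ → [+ATR]; 6 /o/ is itself a trigger — this domain ends here.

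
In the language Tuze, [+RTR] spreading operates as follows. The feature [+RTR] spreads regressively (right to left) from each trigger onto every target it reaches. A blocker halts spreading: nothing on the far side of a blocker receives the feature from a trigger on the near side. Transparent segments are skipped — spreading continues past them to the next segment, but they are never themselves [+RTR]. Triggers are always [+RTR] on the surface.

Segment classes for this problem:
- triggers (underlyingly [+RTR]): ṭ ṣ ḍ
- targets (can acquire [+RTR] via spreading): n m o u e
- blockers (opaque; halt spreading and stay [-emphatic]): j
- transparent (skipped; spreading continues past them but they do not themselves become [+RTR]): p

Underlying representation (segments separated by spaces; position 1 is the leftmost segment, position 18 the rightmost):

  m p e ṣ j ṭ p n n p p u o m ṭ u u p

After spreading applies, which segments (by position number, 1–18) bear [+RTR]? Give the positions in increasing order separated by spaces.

From /ṣ/ at 4 leftward: 3 /e/ → [+RTR]; 2 /p/ transparent; 1 /m/ → [+RTR]; word edge.
From /ṭ/ at 6 leftward: 5 /j/ blocks.
From /ṭ/ at 15 leftward: 14 /m/ → [+RTR]; 13 /o/ → [+RTR]; 12 /u/ → [+RTR]; 11 /p/ transparent; 10 /p/ transparent; 9 /n/ → [+RTR]; 8 /n/ → [+RTR]; 7 /p/ transparent; 6 /ṭ/ is itself a trigger — this domain ends here.
Targets with no active source: positions 16 17 stay [-emphatic].

1 3 4 6 8 9 12 13 14 15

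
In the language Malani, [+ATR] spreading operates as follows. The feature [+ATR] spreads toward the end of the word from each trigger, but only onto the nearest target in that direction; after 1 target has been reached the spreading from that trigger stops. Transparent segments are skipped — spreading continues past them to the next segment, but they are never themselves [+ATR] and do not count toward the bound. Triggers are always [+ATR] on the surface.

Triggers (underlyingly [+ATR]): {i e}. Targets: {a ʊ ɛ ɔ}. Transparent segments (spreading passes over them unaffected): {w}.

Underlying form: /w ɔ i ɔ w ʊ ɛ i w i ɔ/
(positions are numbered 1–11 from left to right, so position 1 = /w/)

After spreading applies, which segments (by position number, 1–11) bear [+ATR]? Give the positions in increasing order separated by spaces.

From /i/ at 3 rightward: 4 /ɔ/ → [+ATR]; bound reached.
From /i/ at 8 rightward: 9 /w/ transparent; 10 /i/ is itself a trigger — this domain ends here.
From /i/ at 10 rightward: 11 /ɔ/ → [+ATR]; bound reached.
Targets with no active source: positions 2 6 7 stay [-ATR].

3 4 8 10 11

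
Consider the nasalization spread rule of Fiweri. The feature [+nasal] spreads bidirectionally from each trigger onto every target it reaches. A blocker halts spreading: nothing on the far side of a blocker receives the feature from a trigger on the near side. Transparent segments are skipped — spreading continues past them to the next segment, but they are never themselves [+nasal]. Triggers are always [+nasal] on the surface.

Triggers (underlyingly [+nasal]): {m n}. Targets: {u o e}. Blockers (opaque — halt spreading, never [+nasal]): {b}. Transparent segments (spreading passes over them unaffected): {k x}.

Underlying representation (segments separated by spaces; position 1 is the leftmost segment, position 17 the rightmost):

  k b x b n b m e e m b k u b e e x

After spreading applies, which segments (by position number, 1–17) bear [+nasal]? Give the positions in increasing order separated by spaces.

5 7 8 9 10

From /n/ at 5 rightward: 6 /b/ blocks.
From /n/ at 5 leftward: 4 /b/ blocks.
From /m/ at 7 rightward: 8 /e/ → [+nasal]; 9 /e/ → [+nasal]; 10 /m/ is itself a trigger — this domain ends here.
From /m/ at 7 leftward: 6 /b/ blocks.
From /m/ at 10 rightward: 11 /b/ blocks.
From /m/ at 10 leftward: 9 /e/ → [+nasal]; 8 /e/ → [+nasal]; 7 /m/ is itself a trigger — this domain ends here.
Targets with no active source: positions 13 15 16 stay [-nasal].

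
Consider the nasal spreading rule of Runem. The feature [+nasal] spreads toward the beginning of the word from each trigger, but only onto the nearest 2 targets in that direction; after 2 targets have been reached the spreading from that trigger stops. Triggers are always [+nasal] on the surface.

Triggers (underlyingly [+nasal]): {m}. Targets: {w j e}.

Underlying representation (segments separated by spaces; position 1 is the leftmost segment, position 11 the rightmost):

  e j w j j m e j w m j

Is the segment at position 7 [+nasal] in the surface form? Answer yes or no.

From /m/ at 6 leftward: 5 /j/ → [+nasal]; 4 /j/ → [+nasal]; bound reached.
From /m/ at 10 leftward: 9 /w/ → [+nasal]; 8 /j/ → [+nasal]; bound reached.
Targets with no active source: positions 1 2 3 7 11 stay [-nasal].
[+nasal] positions on the surface: 4 5 6 8 9 10.

no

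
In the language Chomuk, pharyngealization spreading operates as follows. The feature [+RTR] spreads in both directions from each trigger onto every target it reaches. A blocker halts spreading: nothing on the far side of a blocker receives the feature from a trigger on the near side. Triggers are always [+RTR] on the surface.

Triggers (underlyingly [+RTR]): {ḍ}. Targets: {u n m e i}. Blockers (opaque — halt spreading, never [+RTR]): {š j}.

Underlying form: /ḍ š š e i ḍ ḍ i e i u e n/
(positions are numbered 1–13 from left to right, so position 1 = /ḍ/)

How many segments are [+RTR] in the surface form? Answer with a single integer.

11

From /ḍ/ at 1 rightward: 2 /š/ blocks.
From /ḍ/ at 1 leftward: word edge.
From /ḍ/ at 6 rightward: 7 /ḍ/ is itself a trigger — this domain ends here.
From /ḍ/ at 6 leftward: 5 /i/ → [+RTR]; 4 /e/ → [+RTR]; 3 /š/ blocks.
From /ḍ/ at 7 rightward: 8 /i/ → [+RTR]; 9 /e/ → [+RTR]; 10 /i/ → [+RTR]; 11 /u/ → [+RTR]; 12 /e/ → [+RTR]; 13 /n/ → [+RTR]; word edge.
From /ḍ/ at 7 leftward: 6 /ḍ/ is itself a trigger — this domain ends here.
[+RTR] positions on the surface: 1 4 5 6 7 8 9 10 11 12 13.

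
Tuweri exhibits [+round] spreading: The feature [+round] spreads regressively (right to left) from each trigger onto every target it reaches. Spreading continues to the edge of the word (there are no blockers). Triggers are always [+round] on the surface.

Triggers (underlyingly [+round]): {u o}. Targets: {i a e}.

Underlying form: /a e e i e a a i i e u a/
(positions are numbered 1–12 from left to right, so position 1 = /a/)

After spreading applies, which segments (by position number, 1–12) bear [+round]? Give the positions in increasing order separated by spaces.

1 2 3 4 5 6 7 8 9 10 11

From /u/ at 11 leftward: 10 /e/ → [+round]; 9 /i/ → [+round]; 8 /i/ → [+round]; 7 /a/ → [+round]; 6 /a/ → [+round]; 5 /e/ → [+round]; 4 /i/ → [+round]; 3 /e/ → [+round]; 2 /e/ → [+round]; 1 /a/ → [+round]; word edge.
Target with no active source: position 12 stays [-round].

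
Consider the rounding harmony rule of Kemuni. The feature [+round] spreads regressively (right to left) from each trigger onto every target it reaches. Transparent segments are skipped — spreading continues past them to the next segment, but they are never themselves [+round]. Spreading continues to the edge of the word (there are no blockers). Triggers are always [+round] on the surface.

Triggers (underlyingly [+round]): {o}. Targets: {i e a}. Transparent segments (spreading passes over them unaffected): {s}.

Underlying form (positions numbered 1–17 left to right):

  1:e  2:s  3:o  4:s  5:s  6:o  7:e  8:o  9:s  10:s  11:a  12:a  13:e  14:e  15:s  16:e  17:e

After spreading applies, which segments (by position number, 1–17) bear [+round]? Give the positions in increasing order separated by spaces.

From /o/ at 3 leftward: 2 /s/ transparent; 1 /e/ → [+round]; word edge.
From /o/ at 6 leftward: 5 /s/ transparent; 4 /s/ transparent; 3 /o/ is itself a trigger — this domain ends here.
From /o/ at 8 leftward: 7 /e/ → [+round]; 6 /o/ is itself a trigger — this domain ends here.
Targets with no active source: positions 11 12 13 14 16 17 stay [-round].

1 3 6 7 8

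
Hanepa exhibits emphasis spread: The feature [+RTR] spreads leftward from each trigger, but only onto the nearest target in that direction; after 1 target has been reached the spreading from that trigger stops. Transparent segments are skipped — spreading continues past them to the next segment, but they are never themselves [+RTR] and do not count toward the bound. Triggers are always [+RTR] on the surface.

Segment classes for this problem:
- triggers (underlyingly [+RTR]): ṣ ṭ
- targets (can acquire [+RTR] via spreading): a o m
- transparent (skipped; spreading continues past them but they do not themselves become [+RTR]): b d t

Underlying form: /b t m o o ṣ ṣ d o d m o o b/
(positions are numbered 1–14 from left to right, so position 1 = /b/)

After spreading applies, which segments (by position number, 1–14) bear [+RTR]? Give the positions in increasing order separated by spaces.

5 6 7

From /ṣ/ at 6 leftward: 5 /o/ → [+RTR]; bound reached.
From /ṣ/ at 7 leftward: 6 /ṣ/ is itself a trigger — this domain ends here.
Targets with no active source: positions 3 4 9 11 12 13 stay [-emphatic].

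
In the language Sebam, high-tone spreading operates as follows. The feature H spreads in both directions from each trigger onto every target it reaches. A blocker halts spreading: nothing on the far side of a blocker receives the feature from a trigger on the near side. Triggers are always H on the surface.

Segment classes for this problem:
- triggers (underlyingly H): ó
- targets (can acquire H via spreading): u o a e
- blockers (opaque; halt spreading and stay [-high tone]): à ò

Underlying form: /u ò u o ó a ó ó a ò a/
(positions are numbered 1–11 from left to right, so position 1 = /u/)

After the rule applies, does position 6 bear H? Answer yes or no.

yes

From /ó/ at 5 rightward: 6 /a/ → H; 7 /ó/ is itself a trigger — this domain ends here.
From /ó/ at 5 leftward: 4 /o/ → H; 3 /u/ → H; 2 /ò/ blocks.
From /ó/ at 7 rightward: 8 /ó/ is itself a trigger — this domain ends here.
From /ó/ at 7 leftward: 6 /a/ → H; 5 /ó/ is itself a trigger — this domain ends here.
From /ó/ at 8 rightward: 9 /a/ → H; 10 /ò/ blocks.
From /ó/ at 8 leftward: 7 /ó/ is itself a trigger — this domain ends here.
Targets with no active source: positions 1 11 stay [-high tone].
H positions on the surface: 3 4 5 6 7 8 9.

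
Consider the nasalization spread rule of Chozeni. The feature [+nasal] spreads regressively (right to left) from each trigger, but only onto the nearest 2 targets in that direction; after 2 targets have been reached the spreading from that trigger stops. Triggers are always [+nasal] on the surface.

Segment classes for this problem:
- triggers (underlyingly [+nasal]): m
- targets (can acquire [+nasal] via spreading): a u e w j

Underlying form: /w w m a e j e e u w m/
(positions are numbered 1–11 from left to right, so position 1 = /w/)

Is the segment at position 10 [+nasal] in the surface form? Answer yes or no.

From /m/ at 3 leftward: 2 /w/ → [+nasal]; 1 /w/ → [+nasal]; bound reached.
From /m/ at 11 leftward: 10 /w/ → [+nasal]; 9 /u/ → [+nasal]; bound reached.
Targets with no active source: positions 4 5 6 7 8 stay [-nasal].
[+nasal] positions on the surface: 1 2 3 9 10 11.

yes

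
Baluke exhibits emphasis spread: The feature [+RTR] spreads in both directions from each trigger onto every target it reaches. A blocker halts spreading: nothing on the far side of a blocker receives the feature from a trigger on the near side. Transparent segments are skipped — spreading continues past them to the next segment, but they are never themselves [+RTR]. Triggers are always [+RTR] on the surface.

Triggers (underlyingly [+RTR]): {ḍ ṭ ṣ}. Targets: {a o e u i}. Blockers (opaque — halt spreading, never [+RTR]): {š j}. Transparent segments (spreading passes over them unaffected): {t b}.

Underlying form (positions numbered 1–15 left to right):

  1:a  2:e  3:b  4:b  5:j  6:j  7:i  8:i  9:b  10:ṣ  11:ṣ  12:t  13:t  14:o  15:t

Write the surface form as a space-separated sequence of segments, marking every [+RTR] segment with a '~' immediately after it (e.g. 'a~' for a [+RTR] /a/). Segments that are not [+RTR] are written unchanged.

a e b b j j i~ i~ b ṣ~ ṣ~ t t o~ t

From /ṣ/ at 10 rightward: 11 /ṣ/ is itself a trigger — this domain ends here.
From /ṣ/ at 10 leftward: 9 /b/ transparent; 8 /i/ → [+RTR]; 7 /i/ → [+RTR]; 6 /j/ blocks.
From /ṣ/ at 11 rightward: 12 /t/ transparent; 13 /t/ transparent; 14 /o/ → [+RTR]; 15 /t/ transparent; word edge.
From /ṣ/ at 11 leftward: 10 /ṣ/ is itself a trigger — this domain ends here.
Targets with no active source: positions 1 2 stay [-emphatic].
[+RTR] positions on the surface: 7 8 10 11 14.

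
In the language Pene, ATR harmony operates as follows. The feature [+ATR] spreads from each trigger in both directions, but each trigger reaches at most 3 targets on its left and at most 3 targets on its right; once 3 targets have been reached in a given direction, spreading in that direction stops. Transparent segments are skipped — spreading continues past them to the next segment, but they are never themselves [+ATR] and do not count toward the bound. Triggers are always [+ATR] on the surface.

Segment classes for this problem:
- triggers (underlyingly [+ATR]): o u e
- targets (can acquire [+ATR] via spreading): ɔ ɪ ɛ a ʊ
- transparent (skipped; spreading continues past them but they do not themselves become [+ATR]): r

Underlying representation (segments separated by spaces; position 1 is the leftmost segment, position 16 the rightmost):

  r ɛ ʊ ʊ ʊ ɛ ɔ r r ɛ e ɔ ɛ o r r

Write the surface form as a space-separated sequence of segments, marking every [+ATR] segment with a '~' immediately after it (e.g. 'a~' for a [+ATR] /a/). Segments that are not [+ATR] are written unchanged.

From /e/ at 11 rightward: 12 /ɔ/ → [+ATR]; 13 /ɛ/ → [+ATR]; 14 /o/ is itself a trigger — this domain ends here.
From /e/ at 11 leftward: 10 /ɛ/ → [+ATR]; 9 /r/ transparent; 8 /r/ transparent; 7 /ɔ/ → [+ATR]; 6 /ɛ/ → [+ATR]; bound reached.
From /o/ at 14 rightward: 15 /r/ transparent; 16 /r/ transparent; word edge.
From /o/ at 14 leftward: 13 /ɛ/ → [+ATR]; 12 /ɔ/ → [+ATR]; 11 /e/ is itself a trigger — this domain ends here.
Targets with no active source: positions 2 3 4 5 stay [-ATR].
[+ATR] positions on the surface: 6 7 10 11 12 13 14.

r ɛ ʊ ʊ ʊ ɛ~ ɔ~ r r ɛ~ e~ ɔ~ ɛ~ o~ r r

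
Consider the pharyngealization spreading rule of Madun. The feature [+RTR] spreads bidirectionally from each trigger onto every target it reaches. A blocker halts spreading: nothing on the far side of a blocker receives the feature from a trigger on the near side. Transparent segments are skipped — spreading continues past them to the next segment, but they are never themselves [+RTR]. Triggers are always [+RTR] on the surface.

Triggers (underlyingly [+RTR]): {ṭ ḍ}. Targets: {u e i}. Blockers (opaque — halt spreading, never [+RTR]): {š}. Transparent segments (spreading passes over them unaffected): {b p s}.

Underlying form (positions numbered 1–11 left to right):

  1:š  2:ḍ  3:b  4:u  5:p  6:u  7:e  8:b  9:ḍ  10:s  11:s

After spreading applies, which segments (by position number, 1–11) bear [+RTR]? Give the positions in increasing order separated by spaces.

2 4 6 7 9

From /ḍ/ at 2 rightward: 3 /b/ transparent; 4 /u/ → [+RTR]; 5 /p/ transparent; 6 /u/ → [+RTR]; 7 /e/ → [+RTR]; 8 /b/ transparent; 9 /ḍ/ is itself a trigger — this domain ends here.
From /ḍ/ at 2 leftward: 1 /š/ blocks.
From /ḍ/ at 9 rightward: 10 /s/ transparent; 11 /s/ transparent; word edge.
From /ḍ/ at 9 leftward: 8 /b/ transparent; 7 /e/ → [+RTR]; 6 /u/ → [+RTR]; 5 /p/ transparent; 4 /u/ → [+RTR]; 3 /b/ transparent; 2 /ḍ/ is itself a trigger — this domain ends here.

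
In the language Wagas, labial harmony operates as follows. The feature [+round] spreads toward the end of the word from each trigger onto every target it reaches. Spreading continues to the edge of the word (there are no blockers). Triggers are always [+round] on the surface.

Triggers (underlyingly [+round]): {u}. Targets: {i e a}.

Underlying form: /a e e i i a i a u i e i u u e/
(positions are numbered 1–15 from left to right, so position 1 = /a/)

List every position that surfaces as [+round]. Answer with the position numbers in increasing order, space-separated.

From /u/ at 9 rightward: 10 /i/ → [+round]; 11 /e/ → [+round]; 12 /i/ → [+round]; 13 /u/ is itself a trigger — this domain ends here.
From /u/ at 13 rightward: 14 /u/ is itself a trigger — this domain ends here.
From /u/ at 14 rightward: 15 /e/ → [+round]; word edge.
Targets with no active source: positions 1 2 3 4 5 6 7 8 stay [-round].

9 10 11 12 13 14 15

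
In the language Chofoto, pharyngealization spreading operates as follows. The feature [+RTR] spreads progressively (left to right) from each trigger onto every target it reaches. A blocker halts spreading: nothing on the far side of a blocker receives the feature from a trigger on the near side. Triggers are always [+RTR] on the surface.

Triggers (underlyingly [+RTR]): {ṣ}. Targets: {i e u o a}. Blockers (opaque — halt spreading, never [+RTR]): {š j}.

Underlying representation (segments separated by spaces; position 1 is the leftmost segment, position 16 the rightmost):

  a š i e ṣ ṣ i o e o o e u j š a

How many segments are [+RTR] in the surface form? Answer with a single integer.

9

From /ṣ/ at 5 rightward: 6 /ṣ/ is itself a trigger — this domain ends here.
From /ṣ/ at 6 rightward: 7 /i/ → [+RTR]; 8 /o/ → [+RTR]; 9 /e/ → [+RTR]; 10 /o/ → [+RTR]; 11 /o/ → [+RTR]; 12 /e/ → [+RTR]; 13 /u/ → [+RTR]; 14 /j/ blocks.
Targets with no active source: positions 1 3 4 16 stay [-emphatic].
[+RTR] positions on the surface: 5 6 7 8 9 10 11 12 13.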